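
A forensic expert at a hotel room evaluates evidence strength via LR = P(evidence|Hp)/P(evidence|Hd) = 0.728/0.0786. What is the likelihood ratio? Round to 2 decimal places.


Likelihood ratio calculation:
LR = P(E|Hp) / P(E|Hd)
LR = 0.728 / 0.0786
LR = 9.26

9.26


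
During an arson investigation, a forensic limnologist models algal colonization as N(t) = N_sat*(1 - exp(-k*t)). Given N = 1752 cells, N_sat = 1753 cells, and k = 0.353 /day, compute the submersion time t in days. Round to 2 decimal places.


PMSI from diatom colonization curve:
N / N_sat = 1752 / 1753 = 0.99943
1 - N/N_sat = 0.00057
ln(1 - N/N_sat) = -7.469874
t = -ln(1 - N/N_sat) / k = -(-7.469874) / 0.353 = 21.16 days

21.16


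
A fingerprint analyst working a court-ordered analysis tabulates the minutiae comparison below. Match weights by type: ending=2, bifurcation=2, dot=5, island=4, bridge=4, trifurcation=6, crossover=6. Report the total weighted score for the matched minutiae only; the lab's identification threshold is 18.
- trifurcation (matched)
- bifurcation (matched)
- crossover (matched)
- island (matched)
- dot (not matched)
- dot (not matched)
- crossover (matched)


Weighted minutiae match score:
  trifurcation: matched, +6 (running total 6)
  bifurcation: matched, +2 (running total 8)
  crossover: matched, +6 (running total 14)
  island: matched, +4 (running total 18)
  dot: not matched, +0
  dot: not matched, +0
  crossover: matched, +6 (running total 24)
Total score = 24
Threshold = 18; verdict = identification

24


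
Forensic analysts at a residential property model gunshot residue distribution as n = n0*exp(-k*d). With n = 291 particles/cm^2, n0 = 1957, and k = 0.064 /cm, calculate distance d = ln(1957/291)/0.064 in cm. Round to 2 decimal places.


GSR distance calculation:
n0/n = 1957 / 291 = 6.725086
ln(n0/n) = 1.905845
d = 1.905845 / 0.064 = 29.78 cm

29.78


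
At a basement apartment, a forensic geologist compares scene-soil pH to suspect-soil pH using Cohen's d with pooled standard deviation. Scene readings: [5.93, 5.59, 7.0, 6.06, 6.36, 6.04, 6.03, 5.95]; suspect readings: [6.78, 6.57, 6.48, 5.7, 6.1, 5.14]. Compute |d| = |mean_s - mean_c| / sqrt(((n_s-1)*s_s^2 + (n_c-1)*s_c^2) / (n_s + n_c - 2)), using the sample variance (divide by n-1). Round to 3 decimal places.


Pooled-variance Cohen's d for soil pH comparison:
Scene mean = 48.96 / 8 = 6.12
Suspect mean = 36.77 / 6 = 6.128333
Scene sample variance s_s^2 = 0.170857
Suspect sample variance s_c^2 = 0.380897
Pooled variance = ((n_s-1)*s_s^2 + (n_c-1)*s_c^2) / (n_s + n_c - 2) = 0.258374
Pooled SD = sqrt(0.258374) = 0.508305
Mean difference = -0.008333
|d| = |-0.008333| / 0.508305 = 0.016

0.016


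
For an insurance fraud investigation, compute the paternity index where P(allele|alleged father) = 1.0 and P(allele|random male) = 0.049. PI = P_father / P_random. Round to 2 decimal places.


Paternity Index calculation:
PI = P(allele|father) / P(allele|random)
PI = 1.0 / 0.049
PI = 20.41

20.41


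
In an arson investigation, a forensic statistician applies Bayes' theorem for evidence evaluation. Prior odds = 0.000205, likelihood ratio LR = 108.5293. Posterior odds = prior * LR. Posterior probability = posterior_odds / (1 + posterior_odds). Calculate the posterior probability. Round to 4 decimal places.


Bayesian evidence evaluation:
Posterior odds = prior_odds * LR = 0.000205 * 108.5293 = 0.02224851
Posterior probability = posterior_odds / (1 + posterior_odds)
= 0.02224851 / (1 + 0.02224851)
= 0.02224851 / 1.02224851
= 0.0218

0.0218


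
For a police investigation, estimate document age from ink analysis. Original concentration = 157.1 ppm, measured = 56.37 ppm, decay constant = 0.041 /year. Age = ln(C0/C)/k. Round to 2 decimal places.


Document age estimation:
C0/C = 157.1 / 56.37 = 2.786943
ln(C0/C) = 1.024945
t = 1.024945 / 0.041 = 25.00 years

25.00


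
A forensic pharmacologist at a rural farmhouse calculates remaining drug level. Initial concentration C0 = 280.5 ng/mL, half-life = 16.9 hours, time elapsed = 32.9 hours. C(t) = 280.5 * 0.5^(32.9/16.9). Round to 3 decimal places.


Drug concentration decay:
Number of half-lives = t / t_half = 32.9 / 16.9 = 1.946746
Decay factor = 0.5^1.946746 = 0.25940065
C(t) = 280.5 * 0.25940065 = 72.762 ng/mL

72.762


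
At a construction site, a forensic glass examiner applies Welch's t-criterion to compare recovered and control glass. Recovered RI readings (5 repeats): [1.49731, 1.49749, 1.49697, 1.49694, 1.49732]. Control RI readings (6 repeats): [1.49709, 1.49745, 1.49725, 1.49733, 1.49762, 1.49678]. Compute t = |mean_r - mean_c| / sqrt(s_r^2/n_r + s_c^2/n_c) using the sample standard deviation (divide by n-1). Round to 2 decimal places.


Welch's t-criterion for glass RI comparison:
Recovered mean = sum / n_r = 7.48603 / 5 = 1.497206
Control mean = sum / n_c = 8.98352 / 6 = 1.4972533
Recovered sample variance s_r^2 = 5.773e-08
Control sample variance s_c^2 = 8.59467e-08
Welch SE (unpooled) = sqrt(s_r^2/n_r + s_c^2/n_c) = sqrt(1.1546e-08 + 1.43244e-08) = sqrt(2.58704e-08) = 0.000160843
|mean_r - mean_c| = 4.73333e-05
t = 4.73333e-05 / 0.000160843 = 0.29

0.29


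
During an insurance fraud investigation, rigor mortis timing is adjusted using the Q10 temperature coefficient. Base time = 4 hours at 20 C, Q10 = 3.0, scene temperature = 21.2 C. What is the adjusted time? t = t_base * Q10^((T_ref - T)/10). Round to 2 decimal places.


Rigor mortis time adjustment:
Exponent = (T_ref - T_actual) / 10 = (20 - 21.2) / 10 = -0.12
Q10 factor = 3.0^-0.12 = 0.87649
t_adjusted = 4 * 0.87649 = 3.51 hours

3.51


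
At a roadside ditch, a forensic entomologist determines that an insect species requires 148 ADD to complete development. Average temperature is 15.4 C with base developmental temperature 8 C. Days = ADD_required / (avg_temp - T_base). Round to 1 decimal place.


Insect development time:
Effective temperature = avg_temp - T_base = 15.4 - 8 = 7.4 C
Days = ADD / effective_temp = 148 / 7.4 = 20.0 days

20.0


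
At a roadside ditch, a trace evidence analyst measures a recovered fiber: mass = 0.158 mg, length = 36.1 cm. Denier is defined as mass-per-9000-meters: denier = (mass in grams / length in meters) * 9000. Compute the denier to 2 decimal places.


Denier calculation:
Mass in grams = 0.158 mg / 1000 = 0.000158 g
Length in meters = 36.1 cm / 100 = 0.361 m
Linear density = mass / length = 0.000158 / 0.361 = 0.00043767 g/m
Denier = (g/m) * 9000 = 0.00043767 * 9000 = 3.94

3.94


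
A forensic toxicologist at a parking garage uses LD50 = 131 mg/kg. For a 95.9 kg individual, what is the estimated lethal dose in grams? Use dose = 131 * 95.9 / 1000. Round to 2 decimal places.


Lethal dose calculation:
Lethal dose = LD50 * body_weight / 1000
= 131 * 95.9 / 1000
= 12562.9 / 1000
= 12.56 g

12.56


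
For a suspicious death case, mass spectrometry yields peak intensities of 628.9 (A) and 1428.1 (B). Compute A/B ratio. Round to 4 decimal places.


Spectral peak ratio:
Peak A = 628.9 counts
Peak B = 1428.1 counts
Ratio = 628.9 / 1428.1 = 0.4404

0.4404


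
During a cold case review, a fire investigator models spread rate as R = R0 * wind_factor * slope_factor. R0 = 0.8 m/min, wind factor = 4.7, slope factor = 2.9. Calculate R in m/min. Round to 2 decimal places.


Fire spread rate calculation:
R = R0 * wind_factor * slope_factor
= 0.8 * 4.7 * 2.9
= 3.76 * 2.9
= 10.90 m/min

10.90


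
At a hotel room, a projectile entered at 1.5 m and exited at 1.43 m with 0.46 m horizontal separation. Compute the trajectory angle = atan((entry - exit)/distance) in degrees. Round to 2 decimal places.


Bullet trajectory angle:
Height difference = 1.5 - 1.43 = 0.07 m
angle = atan(0.07 / 0.46)
angle = atan(0.152174)
angle = 8.65 degrees

8.65


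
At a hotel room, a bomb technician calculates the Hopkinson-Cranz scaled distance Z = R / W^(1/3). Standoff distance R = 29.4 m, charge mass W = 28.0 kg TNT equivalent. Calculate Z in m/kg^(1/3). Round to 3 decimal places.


Scaled distance calculation:
W^(1/3) = 28.0^(1/3) = 3.036589
Z = R / W^(1/3) = 29.4 / 3.036589
Z = 9.682 m/kg^(1/3)

9.682


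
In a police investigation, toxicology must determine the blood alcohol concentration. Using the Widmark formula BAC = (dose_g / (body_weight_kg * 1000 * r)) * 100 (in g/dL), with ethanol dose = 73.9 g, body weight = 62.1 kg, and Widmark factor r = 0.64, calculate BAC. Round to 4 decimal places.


Applying the Widmark formula:
BAC = (dose_g / (body_wt * 1000 * r)) * 100
Denominator = 62.1 * 1000 * 0.64 = 39744
BAC = (73.9 / 39744) * 100
BAC = 0.1859 g/dL

0.1859


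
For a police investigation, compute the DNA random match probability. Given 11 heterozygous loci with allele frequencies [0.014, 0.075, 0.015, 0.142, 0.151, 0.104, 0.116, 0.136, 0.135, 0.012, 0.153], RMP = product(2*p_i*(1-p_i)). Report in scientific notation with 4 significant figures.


Computing RMP for 11 loci:
Locus 1: 2 * 0.014 * 0.986 = 0.027608
Locus 2: 2 * 0.075 * 0.925 = 0.13875
Locus 3: 2 * 0.015 * 0.985 = 0.02955
Locus 4: 2 * 0.142 * 0.858 = 0.243672
Locus 5: 2 * 0.151 * 0.849 = 0.256398
Locus 6: 2 * 0.104 * 0.896 = 0.186368
Locus 7: 2 * 0.116 * 0.884 = 0.205088
Locus 8: 2 * 0.136 * 0.864 = 0.235008
Locus 9: 2 * 0.135 * 0.865 = 0.23355
Locus 10: 2 * 0.012 * 0.988 = 0.023712
Locus 11: 2 * 0.153 * 0.847 = 0.259182
RMP = 9.118e-11

9.118e-11


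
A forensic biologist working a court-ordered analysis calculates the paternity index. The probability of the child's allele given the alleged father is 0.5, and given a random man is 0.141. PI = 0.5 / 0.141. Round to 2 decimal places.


Paternity Index calculation:
PI = P(allele|father) / P(allele|random)
PI = 0.5 / 0.141
PI = 3.55

3.55


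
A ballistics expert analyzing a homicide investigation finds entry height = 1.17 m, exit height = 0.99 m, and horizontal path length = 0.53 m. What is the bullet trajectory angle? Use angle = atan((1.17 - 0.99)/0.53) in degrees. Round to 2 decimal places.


Bullet trajectory angle:
Height difference = 1.17 - 0.99 = 0.18 m
angle = atan(0.18 / 0.53)
angle = atan(0.339623)
angle = 18.76 degrees

18.76


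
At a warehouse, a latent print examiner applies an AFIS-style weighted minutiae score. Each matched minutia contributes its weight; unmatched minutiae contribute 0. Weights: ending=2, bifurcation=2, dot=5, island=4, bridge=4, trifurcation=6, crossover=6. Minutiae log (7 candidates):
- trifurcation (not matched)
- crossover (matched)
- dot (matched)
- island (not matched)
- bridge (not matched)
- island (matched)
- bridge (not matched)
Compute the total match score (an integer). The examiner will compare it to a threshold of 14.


Weighted minutiae match score:
  trifurcation: not matched, +0
  crossover: matched, +6 (running total 6)
  dot: matched, +5 (running total 11)
  island: not matched, +0
  bridge: not matched, +0
  island: matched, +4 (running total 15)
  bridge: not matched, +0
Total score = 15
Threshold = 14; verdict = identification

15


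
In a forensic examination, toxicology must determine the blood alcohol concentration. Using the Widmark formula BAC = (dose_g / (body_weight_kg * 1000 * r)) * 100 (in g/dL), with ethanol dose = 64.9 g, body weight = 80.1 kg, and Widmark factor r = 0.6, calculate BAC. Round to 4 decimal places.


Applying the Widmark formula:
BAC = (dose_g / (body_wt * 1000 * r)) * 100
Denominator = 80.1 * 1000 * 0.6 = 48060
BAC = (64.9 / 48060) * 100
BAC = 0.1350 g/dL

0.1350


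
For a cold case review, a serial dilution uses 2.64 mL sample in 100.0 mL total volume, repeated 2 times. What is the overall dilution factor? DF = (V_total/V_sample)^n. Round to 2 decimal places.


Dilution factor calculation:
Single dilution = V_total / V_sample = 100.0 / 2.64 ≈ 37.878788
Number of dilutions = 2
Total DF = (100.0 / 2.64)^2 (full precision, rounded at the end) = 1434.80

1434.80


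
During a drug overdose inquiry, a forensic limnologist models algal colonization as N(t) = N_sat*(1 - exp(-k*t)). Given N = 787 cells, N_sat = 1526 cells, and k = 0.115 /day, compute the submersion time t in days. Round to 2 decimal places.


PMSI from diatom colonization curve:
N / N_sat = 787 / 1526 = 0.515727
1 - N/N_sat = 0.484273
ln(1 - N/N_sat) = -0.725106
t = -ln(1 - N/N_sat) / k = -(-0.725106) / 0.115 = 6.31 days

6.31


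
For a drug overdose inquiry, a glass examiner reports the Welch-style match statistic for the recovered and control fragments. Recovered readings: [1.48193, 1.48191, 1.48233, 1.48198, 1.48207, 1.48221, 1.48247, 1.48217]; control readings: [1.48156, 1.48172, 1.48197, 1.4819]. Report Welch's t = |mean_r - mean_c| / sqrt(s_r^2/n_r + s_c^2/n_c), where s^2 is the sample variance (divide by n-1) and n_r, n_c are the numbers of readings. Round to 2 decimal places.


Welch's t-criterion for glass RI comparison:
Recovered mean = sum / n_r = 11.85707 / 8 = 1.4821338
Control mean = sum / n_c = 5.92715 / 4 = 1.4817875
Recovered sample variance s_r^2 = 3.97125e-08
Control sample variance s_c^2 = 3.40917e-08
Welch SE (unpooled) = sqrt(s_r^2/n_r + s_c^2/n_c) = sqrt(4.96406e-09 + 8.52292e-09) = sqrt(1.3487e-08) = 0.000116134
|mean_r - mean_c| = 0.00034625
t = 0.00034625 / 0.000116134 = 2.98

2.98


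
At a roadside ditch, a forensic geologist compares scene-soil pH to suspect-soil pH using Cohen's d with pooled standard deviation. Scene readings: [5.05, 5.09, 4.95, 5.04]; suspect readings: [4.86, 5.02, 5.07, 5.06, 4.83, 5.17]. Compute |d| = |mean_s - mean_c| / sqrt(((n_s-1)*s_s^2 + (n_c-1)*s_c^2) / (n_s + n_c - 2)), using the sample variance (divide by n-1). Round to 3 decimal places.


Pooled-variance Cohen's d for soil pH comparison:
Scene mean = 20.13 / 4 = 5.0325
Suspect mean = 30.01 / 6 = 5.001667
Scene sample variance s_s^2 = 0.003492
Suspect sample variance s_c^2 = 0.017257
Pooled variance = ((n_s-1)*s_s^2 + (n_c-1)*s_c^2) / (n_s + n_c - 2) = 0.012095
Pooled SD = sqrt(0.012095) = 0.109977
Mean difference = 0.030833
|d| = |0.030833| / 0.109977 = 0.280

0.280


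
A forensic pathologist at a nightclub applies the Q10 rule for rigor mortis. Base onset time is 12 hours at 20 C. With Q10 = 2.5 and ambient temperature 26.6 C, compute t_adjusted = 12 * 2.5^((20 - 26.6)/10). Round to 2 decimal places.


Rigor mortis time adjustment:
Exponent = (T_ref - T_actual) / 10 = (20 - 26.6) / 10 = -0.66
Q10 factor = 2.5^-0.66 = 0.54621
t_adjusted = 12 * 0.54621 = 6.55 hours

6.55


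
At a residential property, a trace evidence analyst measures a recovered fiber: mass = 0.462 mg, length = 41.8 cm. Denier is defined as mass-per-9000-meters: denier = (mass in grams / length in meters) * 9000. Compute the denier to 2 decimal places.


Denier calculation:
Mass in grams = 0.462 mg / 1000 = 0.000462 g
Length in meters = 41.8 cm / 100 = 0.418 m
Linear density = mass / length = 0.000462 / 0.418 = 0.00110526 g/m
Denier = (g/m) * 9000 = 0.00110526 * 9000 = 9.95

9.95


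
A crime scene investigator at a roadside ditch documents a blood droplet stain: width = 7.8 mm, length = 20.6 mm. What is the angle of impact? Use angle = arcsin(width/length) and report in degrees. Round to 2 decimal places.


Blood spatter impact angle calculation:
width / length = 7.8 / 20.6 = 0.378641
angle = arcsin(0.378641)
angle = 22.25 degrees

22.25


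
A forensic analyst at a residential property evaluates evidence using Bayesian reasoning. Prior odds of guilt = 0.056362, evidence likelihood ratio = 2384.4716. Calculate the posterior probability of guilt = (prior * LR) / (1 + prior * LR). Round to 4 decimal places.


Bayesian evidence evaluation:
Posterior odds = prior_odds * LR = 0.056362 * 2384.4716 = 134.3936
Posterior probability = posterior_odds / (1 + posterior_odds)
= 134.3936 / (1 + 134.3936)
= 134.3936 / 135.3936
= 0.9926

0.9926


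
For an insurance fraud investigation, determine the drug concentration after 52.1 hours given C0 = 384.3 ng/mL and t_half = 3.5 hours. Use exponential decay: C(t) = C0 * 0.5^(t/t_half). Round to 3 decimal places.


Drug concentration decay:
Number of half-lives = t / t_half = 52.1 / 3.5 = 14.885714
Decay factor = 0.5^14.885714 = 0.00003303
C(t) = 384.3 * 0.00003303 = 0.013 ng/mL

0.013


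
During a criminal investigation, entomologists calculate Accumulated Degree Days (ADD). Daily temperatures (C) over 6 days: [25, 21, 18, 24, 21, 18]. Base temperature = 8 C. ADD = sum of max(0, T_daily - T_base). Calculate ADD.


Computing ADD day by day:
Day 1: max(0, 25 - 8) = 17
Day 2: max(0, 21 - 8) = 13
Day 3: max(0, 18 - 8) = 10
Day 4: max(0, 24 - 8) = 16
Day 5: max(0, 21 - 8) = 13
Day 6: max(0, 18 - 8) = 10
Total ADD = 79

79


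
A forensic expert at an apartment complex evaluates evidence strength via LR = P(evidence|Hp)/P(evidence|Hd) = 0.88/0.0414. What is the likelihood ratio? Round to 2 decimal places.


Likelihood ratio calculation:
LR = P(E|Hp) / P(E|Hd)
LR = 0.88 / 0.0414
LR = 21.26

21.26


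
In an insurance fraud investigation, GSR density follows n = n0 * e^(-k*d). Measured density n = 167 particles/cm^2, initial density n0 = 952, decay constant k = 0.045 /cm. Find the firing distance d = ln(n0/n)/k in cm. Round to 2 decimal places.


GSR distance calculation:
n0/n = 952 / 167 = 5.700599
ln(n0/n) = 1.740571
d = 1.740571 / 0.045 = 38.68 cm

38.68


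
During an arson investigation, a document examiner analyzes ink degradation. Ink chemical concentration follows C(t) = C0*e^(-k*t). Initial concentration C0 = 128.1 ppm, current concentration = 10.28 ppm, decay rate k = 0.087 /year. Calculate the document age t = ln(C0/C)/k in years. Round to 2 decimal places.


Document age estimation:
C0/C = 128.1 / 10.28 = 12.461089
ln(C0/C) = 2.522611
t = 2.522611 / 0.087 = 29.00 years

29.00


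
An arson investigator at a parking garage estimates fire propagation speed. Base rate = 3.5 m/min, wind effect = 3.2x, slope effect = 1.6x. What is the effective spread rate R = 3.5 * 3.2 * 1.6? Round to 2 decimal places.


Fire spread rate calculation:
R = R0 * wind_factor * slope_factor
= 3.5 * 3.2 * 1.6
= 11.2 * 1.6
= 17.92 m/min

17.92


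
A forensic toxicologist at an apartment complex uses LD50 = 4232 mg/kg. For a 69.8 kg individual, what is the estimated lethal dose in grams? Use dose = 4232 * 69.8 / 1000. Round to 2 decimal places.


Lethal dose calculation:
Lethal dose = LD50 * body_weight / 1000
= 4232 * 69.8 / 1000
= 295393.6 / 1000
= 295.39 g

295.39


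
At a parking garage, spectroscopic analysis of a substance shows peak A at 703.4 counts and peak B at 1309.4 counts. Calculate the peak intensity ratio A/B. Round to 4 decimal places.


Spectral peak ratio:
Peak A = 703.4 counts
Peak B = 1309.4 counts
Ratio = 703.4 / 1309.4 = 0.5372

0.5372


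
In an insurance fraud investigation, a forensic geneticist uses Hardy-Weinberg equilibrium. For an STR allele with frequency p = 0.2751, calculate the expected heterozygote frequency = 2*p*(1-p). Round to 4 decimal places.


Hardy-Weinberg heterozygote frequency:
q = 1 - p = 1 - 0.2751 = 0.7249
2pq = 2 * 0.2751 * 0.7249 = 0.3988

0.3988


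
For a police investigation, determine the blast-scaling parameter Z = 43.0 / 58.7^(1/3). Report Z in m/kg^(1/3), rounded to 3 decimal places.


Scaled distance calculation:
W^(1/3) = 58.7^(1/3) = 3.886387
Z = R / W^(1/3) = 43.0 / 3.886387
Z = 11.064 m/kg^(1/3)

11.064


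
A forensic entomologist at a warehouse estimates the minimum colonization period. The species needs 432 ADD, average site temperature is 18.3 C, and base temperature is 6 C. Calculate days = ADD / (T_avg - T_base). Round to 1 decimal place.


Insect development time:
Effective temperature = avg_temp - T_base = 18.3 - 6 = 12.3 C
Days = ADD / effective_temp = 432 / 12.3 = 35.1 days

35.1


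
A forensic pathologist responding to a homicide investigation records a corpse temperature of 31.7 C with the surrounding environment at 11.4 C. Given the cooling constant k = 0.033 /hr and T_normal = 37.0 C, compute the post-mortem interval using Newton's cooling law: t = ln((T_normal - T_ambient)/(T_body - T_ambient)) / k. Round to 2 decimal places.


Using Newton's law of cooling:
t = ln((T_normal - T_ambient) / (T_body - T_ambient)) / k
T_normal - T_ambient = 25.6
T_body - T_ambient = 20.3
Ratio = 1.261084
ln(ratio) = 0.231972
t = 0.231972 / 0.033 = 7.03 hours

7.03


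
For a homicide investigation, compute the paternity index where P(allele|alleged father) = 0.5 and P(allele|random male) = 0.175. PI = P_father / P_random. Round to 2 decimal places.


Paternity Index calculation:
PI = P(allele|father) / P(allele|random)
PI = 0.5 / 0.175
PI = 2.86

2.86


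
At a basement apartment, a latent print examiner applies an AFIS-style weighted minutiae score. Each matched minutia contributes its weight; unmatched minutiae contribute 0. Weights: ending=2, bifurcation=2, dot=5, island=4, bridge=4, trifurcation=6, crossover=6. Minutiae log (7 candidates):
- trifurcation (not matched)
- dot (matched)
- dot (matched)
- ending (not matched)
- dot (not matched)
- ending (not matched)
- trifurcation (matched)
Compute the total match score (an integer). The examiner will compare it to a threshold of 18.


Weighted minutiae match score:
  trifurcation: not matched, +0
  dot: matched, +5 (running total 5)
  dot: matched, +5 (running total 10)
  ending: not matched, +0
  dot: not matched, +0
  ending: not matched, +0
  trifurcation: matched, +6 (running total 16)
Total score = 16
Threshold = 18; verdict = inconclusive

16


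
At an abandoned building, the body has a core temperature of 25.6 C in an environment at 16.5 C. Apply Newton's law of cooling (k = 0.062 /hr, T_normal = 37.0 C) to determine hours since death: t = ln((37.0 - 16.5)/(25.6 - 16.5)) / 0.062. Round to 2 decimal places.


Using Newton's law of cooling:
t = ln((T_normal - T_ambient) / (T_body - T_ambient)) / k
T_normal - T_ambient = 20.5
T_body - T_ambient = 9.1
Ratio = 2.252747
ln(ratio) = 0.81215
t = 0.81215 / 0.062 = 13.10 hours

13.10


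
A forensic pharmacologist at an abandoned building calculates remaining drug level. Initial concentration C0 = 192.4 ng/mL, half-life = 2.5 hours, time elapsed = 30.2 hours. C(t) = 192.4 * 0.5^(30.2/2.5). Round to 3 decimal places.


Drug concentration decay:
Number of half-lives = t / t_half = 30.2 / 2.5 = 12.08
Decay factor = 0.5^12.08 = 0.00023097
C(t) = 192.4 * 0.00023097 = 0.044 ng/mL

0.044


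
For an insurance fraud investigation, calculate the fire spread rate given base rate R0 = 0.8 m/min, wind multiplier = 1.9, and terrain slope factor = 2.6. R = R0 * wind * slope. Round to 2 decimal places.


Fire spread rate calculation:
R = R0 * wind_factor * slope_factor
= 0.8 * 1.9 * 2.6
= 1.52 * 2.6
= 3.95 m/min

3.95


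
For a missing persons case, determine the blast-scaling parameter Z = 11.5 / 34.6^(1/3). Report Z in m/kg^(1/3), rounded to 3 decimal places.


Scaled distance calculation:
W^(1/3) = 34.6^(1/3) = 3.258557
Z = R / W^(1/3) = 11.5 / 3.258557
Z = 3.529 m/kg^(1/3)

3.529


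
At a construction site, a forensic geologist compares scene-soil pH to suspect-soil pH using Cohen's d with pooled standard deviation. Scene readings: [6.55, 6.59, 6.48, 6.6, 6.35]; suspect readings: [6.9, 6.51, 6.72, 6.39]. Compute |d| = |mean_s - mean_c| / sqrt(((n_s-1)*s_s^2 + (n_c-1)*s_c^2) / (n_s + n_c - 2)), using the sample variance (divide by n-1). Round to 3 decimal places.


Pooled-variance Cohen's d for soil pH comparison:
Scene mean = 32.57 / 5 = 6.514
Suspect mean = 26.52 / 4 = 6.63
Scene sample variance s_s^2 = 0.01063
Suspect sample variance s_c^2 = 0.051
Pooled variance = ((n_s-1)*s_s^2 + (n_c-1)*s_c^2) / (n_s + n_c - 2) = 0.027931
Pooled SD = sqrt(0.027931) = 0.167126
Mean difference = -0.116
|d| = |-0.116| / 0.167126 = 0.694

0.694


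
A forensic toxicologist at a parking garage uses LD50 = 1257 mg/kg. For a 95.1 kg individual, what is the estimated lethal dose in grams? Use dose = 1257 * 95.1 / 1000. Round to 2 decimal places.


Lethal dose calculation:
Lethal dose = LD50 * body_weight / 1000
= 1257 * 95.1 / 1000
= 119540.7 / 1000
= 119.54 g

119.54


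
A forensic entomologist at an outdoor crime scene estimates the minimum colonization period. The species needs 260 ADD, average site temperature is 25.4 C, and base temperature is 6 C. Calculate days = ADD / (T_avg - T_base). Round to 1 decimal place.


Insect development time:
Effective temperature = avg_temp - T_base = 25.4 - 6 = 19.4 C
Days = ADD / effective_temp = 260 / 19.4 = 13.4 days

13.4


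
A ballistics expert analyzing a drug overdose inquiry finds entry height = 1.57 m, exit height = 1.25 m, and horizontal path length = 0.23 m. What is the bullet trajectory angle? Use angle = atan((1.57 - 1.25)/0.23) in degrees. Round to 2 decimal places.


Bullet trajectory angle:
Height difference = 1.57 - 1.25 = 0.32 m
angle = atan(0.32 / 0.23)
angle = atan(1.391304)
angle = 54.29 degrees

54.29


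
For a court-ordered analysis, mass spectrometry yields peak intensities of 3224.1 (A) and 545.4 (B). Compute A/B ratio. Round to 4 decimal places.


Spectral peak ratio:
Peak A = 3224.1 counts
Peak B = 545.4 counts
Ratio = 3224.1 / 545.4 = 5.9114

5.9114


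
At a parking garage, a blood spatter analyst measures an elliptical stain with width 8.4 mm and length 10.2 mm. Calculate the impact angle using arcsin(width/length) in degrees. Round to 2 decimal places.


Blood spatter impact angle calculation:
width / length = 8.4 / 10.2 = 0.823529
angle = arcsin(0.823529)
angle = 55.44 degrees

55.44


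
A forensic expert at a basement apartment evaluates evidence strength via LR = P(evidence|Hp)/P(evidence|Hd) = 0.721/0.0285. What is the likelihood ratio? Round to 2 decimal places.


Likelihood ratio calculation:
LR = P(E|Hp) / P(E|Hd)
LR = 0.721 / 0.0285
LR = 25.30

25.30


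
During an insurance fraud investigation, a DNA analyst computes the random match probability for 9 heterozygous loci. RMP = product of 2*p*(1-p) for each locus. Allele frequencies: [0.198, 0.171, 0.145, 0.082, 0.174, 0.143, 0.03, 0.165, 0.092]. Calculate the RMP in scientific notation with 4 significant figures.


Computing RMP for 9 loci:
Locus 1: 2 * 0.198 * 0.802 = 0.317592
Locus 2: 2 * 0.171 * 0.829 = 0.283518
Locus 3: 2 * 0.145 * 0.855 = 0.24795
Locus 4: 2 * 0.082 * 0.918 = 0.150552
Locus 5: 2 * 0.174 * 0.826 = 0.287448
Locus 6: 2 * 0.143 * 0.857 = 0.245102
Locus 7: 2 * 0.03 * 0.97 = 0.0582
Locus 8: 2 * 0.165 * 0.835 = 0.27555
Locus 9: 2 * 0.092 * 0.908 = 0.167072
RMP = 6.345e-07

6.345e-07


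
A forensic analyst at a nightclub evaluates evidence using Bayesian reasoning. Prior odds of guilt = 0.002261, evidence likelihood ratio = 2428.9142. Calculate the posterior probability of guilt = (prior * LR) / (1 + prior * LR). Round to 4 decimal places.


Bayesian evidence evaluation:
Posterior odds = prior_odds * LR = 0.002261 * 2428.9142 = 5.491775
Posterior probability = posterior_odds / (1 + posterior_odds)
= 5.491775 / (1 + 5.491775)
= 5.491775 / 6.491775
= 0.8460

0.8460


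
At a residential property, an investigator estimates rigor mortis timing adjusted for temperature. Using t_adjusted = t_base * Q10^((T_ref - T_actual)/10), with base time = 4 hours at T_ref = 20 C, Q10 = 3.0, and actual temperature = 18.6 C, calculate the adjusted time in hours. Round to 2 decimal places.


Rigor mortis time adjustment:
Exponent = (T_ref - T_actual) / 10 = (20 - 18.6) / 10 = 0.14
Q10 factor = 3.0^0.14 = 1.16626
t_adjusted = 4 * 1.16626 = 4.67 hours

4.67


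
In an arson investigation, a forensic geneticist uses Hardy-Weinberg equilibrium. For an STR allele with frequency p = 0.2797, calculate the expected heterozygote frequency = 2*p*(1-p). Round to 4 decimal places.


Hardy-Weinberg heterozygote frequency:
q = 1 - p = 1 - 0.2797 = 0.7203
2pq = 2 * 0.2797 * 0.7203 = 0.4029

0.4029


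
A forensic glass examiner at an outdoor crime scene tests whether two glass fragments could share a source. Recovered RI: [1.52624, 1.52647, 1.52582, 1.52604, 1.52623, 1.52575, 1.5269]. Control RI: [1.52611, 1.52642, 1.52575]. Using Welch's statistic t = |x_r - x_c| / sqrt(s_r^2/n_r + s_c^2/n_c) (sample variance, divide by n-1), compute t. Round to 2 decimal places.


Welch's t-criterion for glass RI comparison:
Recovered mean = sum / n_r = 10.68345 / 7 = 1.5262071
Control mean = sum / n_c = 4.57828 / 3 = 1.5260933
Recovered sample variance s_r^2 = 1.56257e-07
Control sample variance s_c^2 = 1.12433e-07
Welch SE (unpooled) = sqrt(s_r^2/n_r + s_c^2/n_c) = sqrt(2.23224e-08 + 3.74778e-08) = sqrt(5.98002e-08) = 0.000244541
|mean_r - mean_c| = 0.00011381
t = 0.00011381 / 0.000244541 = 0.47

0.47


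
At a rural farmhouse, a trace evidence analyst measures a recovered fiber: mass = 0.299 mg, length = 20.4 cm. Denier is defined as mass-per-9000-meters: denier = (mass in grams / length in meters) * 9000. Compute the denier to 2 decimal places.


Denier calculation:
Mass in grams = 0.299 mg / 1000 = 0.000299 g
Length in meters = 20.4 cm / 100 = 0.204 m
Linear density = mass / length = 0.000299 / 0.204 = 0.00146569 g/m
Denier = (g/m) * 9000 = 0.00146569 * 9000 = 13.19

13.19


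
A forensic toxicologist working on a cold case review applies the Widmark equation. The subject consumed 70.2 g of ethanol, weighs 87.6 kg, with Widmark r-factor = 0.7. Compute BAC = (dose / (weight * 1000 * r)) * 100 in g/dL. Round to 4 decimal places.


Applying the Widmark formula:
BAC = (dose_g / (body_wt * 1000 * r)) * 100
Denominator = 87.6 * 1000 * 0.7 = 61320
BAC = (70.2 / 61320) * 100
BAC = 0.1145 g/dL

0.1145


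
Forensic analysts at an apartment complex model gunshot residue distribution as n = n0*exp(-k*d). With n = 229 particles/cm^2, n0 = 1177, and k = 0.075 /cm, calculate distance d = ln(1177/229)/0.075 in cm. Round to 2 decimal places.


GSR distance calculation:
n0/n = 1177 / 229 = 5.139738
ln(n0/n) = 1.637002
d = 1.637002 / 0.075 = 21.83 cm

21.83


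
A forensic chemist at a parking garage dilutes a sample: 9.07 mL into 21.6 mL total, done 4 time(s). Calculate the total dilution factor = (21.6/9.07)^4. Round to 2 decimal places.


Dilution factor calculation:
Single dilution = V_total / V_sample = 21.6 / 9.07 ≈ 2.381477
Number of dilutions = 4
Total DF = (21.6 / 9.07)^4 (full precision, rounded at the end) = 32.17

32.17


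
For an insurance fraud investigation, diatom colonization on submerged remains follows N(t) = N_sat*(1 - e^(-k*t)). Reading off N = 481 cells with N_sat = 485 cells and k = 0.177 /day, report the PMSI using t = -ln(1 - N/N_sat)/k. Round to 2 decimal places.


PMSI from diatom colonization curve:
N / N_sat = 481 / 485 = 0.991753
1 - N/N_sat = 0.008247
ln(1 - N/N_sat) = -4.797906
t = -ln(1 - N/N_sat) / k = -(-4.797906) / 0.177 = 27.11 days

27.11


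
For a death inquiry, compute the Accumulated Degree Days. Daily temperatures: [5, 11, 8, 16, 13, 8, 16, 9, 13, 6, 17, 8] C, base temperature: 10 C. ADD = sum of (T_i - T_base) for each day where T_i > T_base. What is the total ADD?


Computing ADD day by day:
Day 1: max(0, 5 - 10) = 0
Day 2: max(0, 11 - 10) = 1
Day 3: max(0, 8 - 10) = 0
Day 4: max(0, 16 - 10) = 6
Day 5: max(0, 13 - 10) = 3
Day 6: max(0, 8 - 10) = 0
Day 7: max(0, 16 - 10) = 6
Day 8: max(0, 9 - 10) = 0
Day 9: max(0, 13 - 10) = 3
Day 10: max(0, 6 - 10) = 0
Day 11: max(0, 17 - 10) = 7
Day 12: max(0, 8 - 10) = 0
Total ADD = 26

26


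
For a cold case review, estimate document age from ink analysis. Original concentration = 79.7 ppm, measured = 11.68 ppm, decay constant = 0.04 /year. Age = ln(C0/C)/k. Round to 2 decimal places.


Document age estimation:
C0/C = 79.7 / 11.68 = 6.82363
ln(C0/C) = 1.920392
t = 1.920392 / 0.04 = 48.01 years

48.01


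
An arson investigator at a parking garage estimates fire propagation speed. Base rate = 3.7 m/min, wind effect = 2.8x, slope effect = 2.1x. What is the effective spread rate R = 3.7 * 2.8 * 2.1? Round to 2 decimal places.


Fire spread rate calculation:
R = R0 * wind_factor * slope_factor
= 3.7 * 2.8 * 2.1
= 10.36 * 2.1
= 21.76 m/min

21.76


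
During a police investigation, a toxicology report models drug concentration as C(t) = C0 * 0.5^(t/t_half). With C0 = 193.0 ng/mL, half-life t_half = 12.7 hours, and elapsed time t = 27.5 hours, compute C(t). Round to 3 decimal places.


Drug concentration decay:
Number of half-lives = t / t_half = 27.5 / 12.7 = 2.165354
Decay factor = 0.5^2.165354 = 0.22292742
C(t) = 193.0 * 0.22292742 = 43.025 ng/mL

43.025


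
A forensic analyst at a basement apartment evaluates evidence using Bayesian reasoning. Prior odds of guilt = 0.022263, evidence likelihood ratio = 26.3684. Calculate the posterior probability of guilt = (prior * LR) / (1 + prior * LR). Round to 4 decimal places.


Bayesian evidence evaluation:
Posterior odds = prior_odds * LR = 0.022263 * 26.3684 = 0.5870397
Posterior probability = posterior_odds / (1 + posterior_odds)
= 0.5870397 / (1 + 0.5870397)
= 0.5870397 / 1.5870397
= 0.3699

0.3699


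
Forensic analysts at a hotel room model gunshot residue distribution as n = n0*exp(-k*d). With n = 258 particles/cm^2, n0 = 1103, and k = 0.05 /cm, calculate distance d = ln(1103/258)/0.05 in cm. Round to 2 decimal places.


GSR distance calculation:
n0/n = 1103 / 258 = 4.275194
ln(n0/n) = 1.452829
d = 1.452829 / 0.05 = 29.06 cm

29.06


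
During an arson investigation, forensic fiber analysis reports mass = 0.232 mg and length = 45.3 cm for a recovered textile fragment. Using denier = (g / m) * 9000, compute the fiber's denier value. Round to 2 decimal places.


Denier calculation:
Mass in grams = 0.232 mg / 1000 = 0.000232 g
Length in meters = 45.3 cm / 100 = 0.453 m
Linear density = mass / length = 0.000232 / 0.453 = 0.00051214 g/m
Denier = (g/m) * 9000 = 0.00051214 * 9000 = 4.61

4.61


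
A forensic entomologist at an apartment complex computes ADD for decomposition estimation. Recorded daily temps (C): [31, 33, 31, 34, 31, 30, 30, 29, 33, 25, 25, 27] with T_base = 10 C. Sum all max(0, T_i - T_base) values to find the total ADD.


Computing ADD day by day:
Day 1: max(0, 31 - 10) = 21
Day 2: max(0, 33 - 10) = 23
Day 3: max(0, 31 - 10) = 21
Day 4: max(0, 34 - 10) = 24
Day 5: max(0, 31 - 10) = 21
Day 6: max(0, 30 - 10) = 20
Day 7: max(0, 30 - 10) = 20
Day 8: max(0, 29 - 10) = 19
Day 9: max(0, 33 - 10) = 23
Day 10: max(0, 25 - 10) = 15
Day 11: max(0, 25 - 10) = 15
Day 12: max(0, 27 - 10) = 17
Total ADD = 239

239


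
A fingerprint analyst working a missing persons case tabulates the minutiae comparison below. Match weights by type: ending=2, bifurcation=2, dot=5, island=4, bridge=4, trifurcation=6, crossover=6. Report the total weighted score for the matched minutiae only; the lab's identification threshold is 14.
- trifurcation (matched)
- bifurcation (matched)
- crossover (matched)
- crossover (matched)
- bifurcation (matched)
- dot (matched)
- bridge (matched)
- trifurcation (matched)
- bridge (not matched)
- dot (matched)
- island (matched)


Weighted minutiae match score:
  trifurcation: matched, +6 (running total 6)
  bifurcation: matched, +2 (running total 8)
  crossover: matched, +6 (running total 14)
  crossover: matched, +6 (running total 20)
  bifurcation: matched, +2 (running total 22)
  dot: matched, +5 (running total 27)
  bridge: matched, +4 (running total 31)
  trifurcation: matched, +6 (running total 37)
  bridge: not matched, +0
  dot: matched, +5 (running total 42)
  island: matched, +4 (running total 46)
Total score = 46
Threshold = 14; verdict = identification

46


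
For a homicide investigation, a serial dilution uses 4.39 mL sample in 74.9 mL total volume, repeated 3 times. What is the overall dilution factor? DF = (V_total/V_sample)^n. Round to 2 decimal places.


Dilution factor calculation:
Single dilution = V_total / V_sample = 74.9 / 4.39 ≈ 17.061503
Number of dilutions = 3
Total DF = (74.9 / 4.39)^3 (full precision, rounded at the end) = 4966.52

4966.52


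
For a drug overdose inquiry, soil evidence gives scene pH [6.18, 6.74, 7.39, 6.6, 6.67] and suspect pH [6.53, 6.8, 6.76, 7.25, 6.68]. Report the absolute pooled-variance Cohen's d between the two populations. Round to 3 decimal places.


Pooled-variance Cohen's d for soil pH comparison:
Scene mean = 33.58 / 5 = 6.716
Suspect mean = 34.02 / 5 = 6.804
Scene sample variance s_s^2 = 0.18943
Suspect sample variance s_c^2 = 0.07283
Pooled variance = ((n_s-1)*s_s^2 + (n_c-1)*s_c^2) / (n_s + n_c - 2) = 0.13113
Pooled SD = sqrt(0.13113) = 0.362119
Mean difference = -0.088
|d| = |-0.088| / 0.362119 = 0.243

0.243


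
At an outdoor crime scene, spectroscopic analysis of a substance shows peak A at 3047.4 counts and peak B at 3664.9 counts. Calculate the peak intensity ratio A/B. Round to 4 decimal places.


Spectral peak ratio:
Peak A = 3047.4 counts
Peak B = 3664.9 counts
Ratio = 3047.4 / 3664.9 = 0.8315

0.8315


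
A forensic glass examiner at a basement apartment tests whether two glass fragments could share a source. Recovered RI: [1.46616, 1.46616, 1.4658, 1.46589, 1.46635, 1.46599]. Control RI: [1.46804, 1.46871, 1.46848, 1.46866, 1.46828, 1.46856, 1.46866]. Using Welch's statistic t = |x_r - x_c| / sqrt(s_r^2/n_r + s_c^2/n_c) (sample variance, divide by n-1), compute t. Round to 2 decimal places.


Welch's t-criterion for glass RI comparison:
Recovered mean = sum / n_r = 8.79635 / 6 = 1.4660583
Control mean = sum / n_c = 10.27939 / 7 = 1.4684843
Recovered sample variance s_r^2 = 4.10967e-08
Control sample variance s_c^2 = 5.95952e-08
Welch SE (unpooled) = sqrt(s_r^2/n_r + s_c^2/n_c) = sqrt(6.84944e-09 + 8.51361e-09) = sqrt(1.5363e-08) = 0.000123948
|mean_r - mean_c| = 0.00242595
t = 0.00242595 / 0.000123948 = 19.57

19.57


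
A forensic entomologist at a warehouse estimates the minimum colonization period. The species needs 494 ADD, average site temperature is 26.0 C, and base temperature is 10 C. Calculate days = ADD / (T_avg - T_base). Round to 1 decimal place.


Insect development time:
Effective temperature = avg_temp - T_base = 26.0 - 10 = 16.0 C
Days = ADD / effective_temp = 494 / 16.0 = 30.9 days

30.9


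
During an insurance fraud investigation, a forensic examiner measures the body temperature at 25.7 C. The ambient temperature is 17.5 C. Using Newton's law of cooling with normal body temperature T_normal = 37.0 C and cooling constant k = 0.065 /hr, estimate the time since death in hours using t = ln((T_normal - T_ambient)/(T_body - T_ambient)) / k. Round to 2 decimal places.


Using Newton's law of cooling:
t = ln((T_normal - T_ambient) / (T_body - T_ambient)) / k
T_normal - T_ambient = 19.5
T_body - T_ambient = 8.2
Ratio = 2.378049
ln(ratio) = 0.86628
t = 0.86628 / 0.065 = 13.33 hours

13.33


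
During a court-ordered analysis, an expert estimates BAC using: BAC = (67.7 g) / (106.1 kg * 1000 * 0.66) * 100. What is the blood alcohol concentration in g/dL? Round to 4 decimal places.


Applying the Widmark formula:
BAC = (dose_g / (body_wt * 1000 * r)) * 100
Denominator = 106.1 * 1000 * 0.66 = 70026
BAC = (67.7 / 70026) * 100
BAC = 0.0967 g/dL

0.0967


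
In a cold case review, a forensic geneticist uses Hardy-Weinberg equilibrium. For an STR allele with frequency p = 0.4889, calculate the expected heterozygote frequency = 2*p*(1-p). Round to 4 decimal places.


Hardy-Weinberg heterozygote frequency:
q = 1 - p = 1 - 0.4889 = 0.5111
2pq = 2 * 0.4889 * 0.5111 = 0.4998

0.4998


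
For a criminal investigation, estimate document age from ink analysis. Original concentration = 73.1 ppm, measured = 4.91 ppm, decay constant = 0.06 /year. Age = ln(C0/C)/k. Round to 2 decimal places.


Document age estimation:
C0/C = 73.1 / 4.91 = 14.887984
ln(C0/C) = 2.700554
t = 2.700554 / 0.06 = 45.01 years

45.01


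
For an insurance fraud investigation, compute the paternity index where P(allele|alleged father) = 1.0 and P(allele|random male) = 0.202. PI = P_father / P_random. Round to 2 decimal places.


Paternity Index calculation:
PI = P(allele|father) / P(allele|random)
PI = 1.0 / 0.202
PI = 4.95

4.95


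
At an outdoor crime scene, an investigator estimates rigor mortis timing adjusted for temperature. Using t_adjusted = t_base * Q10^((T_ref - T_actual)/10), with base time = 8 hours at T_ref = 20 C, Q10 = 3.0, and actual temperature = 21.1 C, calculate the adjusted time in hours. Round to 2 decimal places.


Rigor mortis time adjustment:
Exponent = (T_ref - T_actual) / 10 = (20 - 21.1) / 10 = -0.11
Q10 factor = 3.0^-0.11 = 0.88617
t_adjusted = 8 * 0.88617 = 7.09 hours

7.09
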